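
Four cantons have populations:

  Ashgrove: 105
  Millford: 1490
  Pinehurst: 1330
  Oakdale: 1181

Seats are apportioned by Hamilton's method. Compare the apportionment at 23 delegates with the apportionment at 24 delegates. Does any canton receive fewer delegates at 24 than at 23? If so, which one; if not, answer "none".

At 23 seats: Ashgrove 1, Millford 8, Pinehurst 7, Oakdale 7.
At 24 seats: Ashgrove 0, Millford 9, Pinehurst 8, Oakdale 7.
Ashgrove drops from 1 to 0.

Ashgrove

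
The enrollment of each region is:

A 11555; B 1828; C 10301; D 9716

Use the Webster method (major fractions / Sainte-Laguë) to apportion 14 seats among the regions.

A 5, B 1, C 4, D 4

Standard divisor 33400/14 ≈ 2385.714; standard quotas: A 4.843, B 0.766, C 4.318, D 4.073.
Rounding to the nearest integer gives A 5, B 1, C 4, D 4 — total 14, matching the house size, so no adjustment is needed.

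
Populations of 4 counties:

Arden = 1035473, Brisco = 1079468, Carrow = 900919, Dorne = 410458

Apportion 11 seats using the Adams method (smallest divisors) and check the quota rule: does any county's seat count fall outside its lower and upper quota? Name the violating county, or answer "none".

Standard quotas: Arden 3.324, Brisco 3.466, Carrow 2.892, Dorne 1.318.
Adams allocation: Arden 3, Brisco 3, Carrow 3, Dorne 2.
Every allocation lies between the lower and upper quota.

none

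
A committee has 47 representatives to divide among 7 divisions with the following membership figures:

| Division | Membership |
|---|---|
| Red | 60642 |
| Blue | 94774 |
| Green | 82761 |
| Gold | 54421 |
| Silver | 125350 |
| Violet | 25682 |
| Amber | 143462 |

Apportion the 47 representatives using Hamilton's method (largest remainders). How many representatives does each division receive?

Red 5, Blue 8, Green 7, Gold 4, Silver 10, Violet 2, Amber 11

Standard divisor: 587092 ÷ 47 ≈ 12491.319.
Standard quotas: Red 4.8547, Blue 7.5872, Green 6.6255, Gold 4.3567, Silver 10.0350, Violet 2.0560, Amber 11.4849.
Lower quotas: Red 4, Blue 7, Green 6, Gold 4, Silver 10, Violet 2, Amber 11 (sum 44, leaving 3 seats).
Remainders in descending order: Red 0.8547, Green 0.6255, Blue 0.5872, Amber 0.4849, Gold 0.3567, Violet 0.0560, Silver 0.0350.
Largest remainders: Red, Green, Blue receive the extra seats.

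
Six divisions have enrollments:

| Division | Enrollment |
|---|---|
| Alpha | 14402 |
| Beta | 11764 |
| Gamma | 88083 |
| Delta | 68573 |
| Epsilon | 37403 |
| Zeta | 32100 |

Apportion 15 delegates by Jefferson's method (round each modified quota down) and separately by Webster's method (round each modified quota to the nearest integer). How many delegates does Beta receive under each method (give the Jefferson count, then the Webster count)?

0 and 1

Jefferson: Alpha 1, Beta 0, Gamma 6, Delta 4, Epsilon 2, Zeta 2.
Webster: Alpha 1, Beta 1, Gamma 5, Delta 4, Epsilon 2, Zeta 2.
Beta gets 0 under Jefferson and 1 under Webster.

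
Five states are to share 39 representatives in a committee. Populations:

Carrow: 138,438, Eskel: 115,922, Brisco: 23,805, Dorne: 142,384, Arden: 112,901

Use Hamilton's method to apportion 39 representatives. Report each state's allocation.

Carrow 10; Eskel 9; Brisco 2; Dorne 10; Arden 8

The standard divisor is 533450/39 ≈ 13678.205.
Standard quotas: Carrow 10.1211, Eskel 8.4749, Brisco 1.7404, Dorne 10.4096, Arden 8.2541.
Lower quotas: Carrow 10, Eskel 8, Brisco 1, Dorne 10, Arden 8 (sum 37, leaving 2 seats).
Remainders in descending order: Brisco 0.7404, Eskel 0.4749, Dorne 0.4096, Arden 0.2541, Carrow 0.1211.
Largest remainders: Brisco, Eskel receive the extra seats.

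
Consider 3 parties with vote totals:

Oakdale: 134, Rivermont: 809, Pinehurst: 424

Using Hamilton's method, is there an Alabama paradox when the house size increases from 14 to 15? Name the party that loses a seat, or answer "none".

At 14 seats: Oakdale 2, Rivermont 8, Pinehurst 4.
At 15 seats: Oakdale 1, Rivermont 9, Pinehurst 5.
Oakdale drops from 2 to 1.

Oakdale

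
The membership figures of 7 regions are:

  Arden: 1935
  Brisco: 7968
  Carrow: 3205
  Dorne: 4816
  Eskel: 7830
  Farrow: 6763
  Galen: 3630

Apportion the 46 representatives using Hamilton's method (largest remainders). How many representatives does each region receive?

Total 36147; standard divisor 36147/46 ≈ 785.804.
Standard quotas: Arden 2.4624, Brisco 10.1399, Carrow 4.0786, Dorne 6.1288, Eskel 9.9643, Farrow 8.6065, Galen 4.6195.
Lower quotas: Arden 2, Brisco 10, Carrow 4, Dorne 6, Eskel 9, Farrow 8, Galen 4 (sum 43, leaving 3 seats).
Remainders in descending order: Eskel 0.9643, Galen 0.6195, Farrow 0.6065, Arden 0.4624, Brisco 0.1399, Dorne 0.1288, Carrow 0.0786.
The surplus seats go to Eskel, Galen, Farrow.

Arden: 2; Brisco: 10; Carrow: 4; Dorne: 6; Eskel: 10; Farrow: 9; Galen: 5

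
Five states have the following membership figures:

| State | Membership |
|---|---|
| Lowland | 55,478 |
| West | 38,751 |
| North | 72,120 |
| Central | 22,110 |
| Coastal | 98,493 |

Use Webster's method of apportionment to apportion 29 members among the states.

Lowland: 6, West: 4, North: 7, Central: 2, Coastal: 10

Standard divisor 286952/29 ≈ 9894.897; standard quotas: Lowland 5.607, West 3.916, North 7.289, Central 2.234, Coastal 9.954.
Rounding to the nearest integer gives Lowland 6, West 4, North 7, Central 2, Coastal 10 — total 29, matching the house size, so no adjustment is needed.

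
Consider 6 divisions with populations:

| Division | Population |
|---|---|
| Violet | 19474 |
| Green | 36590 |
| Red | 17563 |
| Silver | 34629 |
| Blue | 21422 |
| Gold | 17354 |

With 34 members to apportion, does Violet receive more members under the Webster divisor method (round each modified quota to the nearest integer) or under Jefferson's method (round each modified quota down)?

Webster

Webster: Violet 5, Green 8, Red 4, Silver 8, Blue 5, Gold 4.
Jefferson: Violet 4, Green 9, Red 4, Silver 8, Blue 5, Gold 4.
Violet gets 5 under Webster and 4 under Jefferson.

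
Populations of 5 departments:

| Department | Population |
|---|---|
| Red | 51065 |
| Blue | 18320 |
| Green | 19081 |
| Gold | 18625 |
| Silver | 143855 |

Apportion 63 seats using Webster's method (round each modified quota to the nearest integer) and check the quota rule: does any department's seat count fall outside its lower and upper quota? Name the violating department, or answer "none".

Standard quotas: Red 12.820, Blue 4.599, Green 4.790, Gold 4.676, Silver 36.115.
Webster allocation: Red 13, Blue 5, Green 5, Gold 5, Silver 35.
Silver has quota 36.115 (lower 36, upper 37) but receives 35 — outside the quota interval.

Silver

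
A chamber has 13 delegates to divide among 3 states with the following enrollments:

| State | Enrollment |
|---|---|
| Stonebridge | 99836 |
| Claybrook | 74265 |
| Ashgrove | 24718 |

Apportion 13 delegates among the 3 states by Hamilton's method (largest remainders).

Stonebridge 6, Claybrook 5, Ashgrove 2

Standard divisor: 198819 ÷ 13 ≈ 15293.769.
Standard quotas: Stonebridge 6.5279, Claybrook 4.8559, Ashgrove 1.6162.
Lower quotas: Stonebridge 6, Claybrook 4, Ashgrove 1 (sum 11, leaving 2 seats).
Remainders in descending order: Claybrook 0.8559, Ashgrove 0.6162, Stonebridge 0.5279.
Largest remainders: Claybrook, Ashgrove receive the extra seats.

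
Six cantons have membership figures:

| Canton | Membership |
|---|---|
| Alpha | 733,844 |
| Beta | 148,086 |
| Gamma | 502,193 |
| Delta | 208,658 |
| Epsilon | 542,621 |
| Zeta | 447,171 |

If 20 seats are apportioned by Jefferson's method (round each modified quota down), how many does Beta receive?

Standard divisor 2582573/20 ≈ 129128.65; standard quotas: Alpha 5.683, Beta 1.147, Gamma 3.889, Delta 1.616, Epsilon 4.202, Zeta 3.463.
Rounding down gives 5, 1, 3, 1, 4, 3 = 17 seats, so the divisor must be adjusted.
With modified divisor 110200: modified quotas Alpha 6.659, Beta 1.344, Gamma 4.557, Delta 1.893, Epsilon 4.924, Zeta 4.058.
Rounding down: Alpha 6, Beta 1, Gamma 4, Delta 1, Epsilon 4, Zeta 4 (total 20).
Beta receives 1.

1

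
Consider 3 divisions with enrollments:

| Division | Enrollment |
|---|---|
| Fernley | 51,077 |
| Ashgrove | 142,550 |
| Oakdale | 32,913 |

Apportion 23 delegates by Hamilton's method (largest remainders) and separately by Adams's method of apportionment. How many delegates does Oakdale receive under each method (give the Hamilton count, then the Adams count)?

3 and 4

Hamilton: Fernley 5, Ashgrove 15, Oakdale 3.
Adams: Fernley 5, Ashgrove 14, Oakdale 4.
Oakdale gets 3 under Hamilton and 4 under Adams.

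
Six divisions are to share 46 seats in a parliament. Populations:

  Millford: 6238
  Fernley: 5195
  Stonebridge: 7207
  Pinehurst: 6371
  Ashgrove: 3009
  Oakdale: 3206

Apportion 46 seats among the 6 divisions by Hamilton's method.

Standard divisor: 31226 ÷ 46 ≈ 678.826.
Standard quotas: Millford 9.1894, Fernley 7.6529, Stonebridge 10.6169, Pinehurst 9.3853, Ashgrove 4.4327, Oakdale 4.7229.
Lower quotas: Millford 9, Fernley 7, Stonebridge 10, Pinehurst 9, Ashgrove 4, Oakdale 4 (sum 43, leaving 3 seats).
Remainders in descending order: Oakdale 0.7229, Fernley 0.6529, Stonebridge 0.6169, Ashgrove 0.4327, Pinehurst 0.3853, Millford 0.1894.
The surplus seats go to Oakdale, Fernley, Stonebridge.

Millford 9; Fernley 8; Stonebridge 11; Pinehurst 9; Ashgrove 4; Oakdale 5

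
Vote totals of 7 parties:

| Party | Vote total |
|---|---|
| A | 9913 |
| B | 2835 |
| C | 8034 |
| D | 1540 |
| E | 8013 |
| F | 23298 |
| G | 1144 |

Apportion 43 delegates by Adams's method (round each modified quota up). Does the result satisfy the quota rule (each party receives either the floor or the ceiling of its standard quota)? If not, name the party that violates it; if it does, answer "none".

Standard quotas: A 7.782, B 2.225, C 6.307, D 1.209, E 6.290, F 18.289, G 0.898.
Adams allocation: A 8, B 3, C 6, D 2, E 6, F 17, G 1.
F has quota 18.289 (lower 18, upper 19) but receives 17 — outside the quota interval.

F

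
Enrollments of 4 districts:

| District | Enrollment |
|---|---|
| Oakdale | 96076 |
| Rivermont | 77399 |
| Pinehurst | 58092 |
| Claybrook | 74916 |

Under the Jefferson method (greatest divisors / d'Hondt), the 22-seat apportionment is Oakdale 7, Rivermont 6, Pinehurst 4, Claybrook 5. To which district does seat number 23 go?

Claybrook

Priority for the next seat is population ÷ (current seats + 1).
Priorities: Oakdale 12009.500, Rivermont 11057.000, Pinehurst 11618.400, Claybrook 12486.000.
Highest priority: Claybrook.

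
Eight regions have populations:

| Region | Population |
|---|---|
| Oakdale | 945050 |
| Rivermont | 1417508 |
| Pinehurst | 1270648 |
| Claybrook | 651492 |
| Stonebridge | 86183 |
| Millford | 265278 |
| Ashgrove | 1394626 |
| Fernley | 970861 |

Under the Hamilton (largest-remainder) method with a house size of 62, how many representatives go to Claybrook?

6

The standard divisor is 7001646/62 ≈ 112929.774.
Standard quotas: Oakdale 8.3685, Rivermont 12.5521, Pinehurst 11.2517, Claybrook 5.7690, Stonebridge 0.7632, Millford 2.3491, Ashgrove 12.3495, Fernley 8.5970.
Lower quotas: Oakdale 8, Rivermont 12, Pinehurst 11, Claybrook 5, Stonebridge 0, Millford 2, Ashgrove 12, Fernley 8 (sum 58, leaving 4 seats).
Remainders in descending order: Claybrook 0.7690, Stonebridge 0.7632, Fernley 0.5970, Rivermont 0.5521, Oakdale 0.3685, Ashgrove 0.3495, Millford 0.3491, Pinehurst 0.2517.
The surplus seats go to Claybrook, Stonebridge, Fernley, Rivermont.
Claybrook receives 6.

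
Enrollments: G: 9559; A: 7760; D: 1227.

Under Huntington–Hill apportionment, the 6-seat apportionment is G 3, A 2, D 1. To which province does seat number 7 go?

Priority for the next seat is population ÷ (√(s·(s+1))).
Priorities: G 2759.446, A 3168.007, D 867.620.
Highest priority: A.

A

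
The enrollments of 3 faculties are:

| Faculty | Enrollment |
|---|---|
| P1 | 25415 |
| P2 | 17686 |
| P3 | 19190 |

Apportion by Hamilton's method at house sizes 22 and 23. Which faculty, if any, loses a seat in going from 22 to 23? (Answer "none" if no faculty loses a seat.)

At 22 seats: P1 9, P2 6, P3 7.
At 23 seats: P1 9, P2 7, P3 7.
No faculty's allocation decreased.

none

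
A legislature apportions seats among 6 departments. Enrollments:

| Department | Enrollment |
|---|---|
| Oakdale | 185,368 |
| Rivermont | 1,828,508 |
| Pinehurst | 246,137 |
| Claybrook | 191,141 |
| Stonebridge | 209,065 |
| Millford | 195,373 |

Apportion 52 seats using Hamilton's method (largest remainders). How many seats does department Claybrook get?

The standard divisor is 2855592/52 ≈ 54915.231.
Standard quotas: Oakdale 3.3755, Rivermont 33.2969, Pinehurst 4.4821, Claybrook 3.4807, Stonebridge 3.8070, Millford 3.5577.
Lower quotas: Oakdale 3, Rivermont 33, Pinehurst 4, Claybrook 3, Stonebridge 3, Millford 3 (sum 49, leaving 3 seats).
Remainders in descending order: Stonebridge 0.8070, Millford 0.5577, Pinehurst 0.4821, Claybrook 0.4807, Oakdale 0.3755, Rivermont 0.2969.
The surplus seats go to Stonebridge, Millford, Pinehurst.
Claybrook receives 3.

3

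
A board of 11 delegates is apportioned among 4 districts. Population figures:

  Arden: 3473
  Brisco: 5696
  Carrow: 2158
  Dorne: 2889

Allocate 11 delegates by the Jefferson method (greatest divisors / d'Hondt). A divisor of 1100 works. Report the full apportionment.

With modified divisor 1100: modified quotas Arden 3.157, Brisco 5.178, Carrow 1.962, Dorne 2.626.
Rounding down: Arden 3, Brisco 5, Carrow 1, Dorne 2 (total 11).

Arden 3; Brisco 5; Carrow 1; Dorne 2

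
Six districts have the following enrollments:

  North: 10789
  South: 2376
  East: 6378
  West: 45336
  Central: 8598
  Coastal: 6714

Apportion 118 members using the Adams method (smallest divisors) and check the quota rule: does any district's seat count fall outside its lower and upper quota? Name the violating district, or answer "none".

Standard quotas: North 15.876, South 3.496, East 9.385, West 66.711, Central 12.652, Coastal 9.880.
Adams allocation: North 16, South 4, East 10, West 65, Central 13, Coastal 10.
West has quota 66.711 (lower 66, upper 67) but receives 65 — outside the quota interval.

West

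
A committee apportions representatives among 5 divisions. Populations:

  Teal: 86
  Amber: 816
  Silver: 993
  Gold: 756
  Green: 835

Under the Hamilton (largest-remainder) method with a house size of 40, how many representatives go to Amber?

9

Standard divisor: 3486 ÷ 40 ≈ 87.15.
Standard quotas: Teal 0.987, Amber 9.363, Silver 11.394, Gold 8.675, Green 9.581.
Lower quotas: Teal 0, Amber 9, Silver 11, Gold 8, Green 9 (sum 37, leaving 3 seats).
Remainders in descending order: Teal 0.987, Gold 0.675, Green 0.581, Silver 0.394, Amber 0.363.
The surplus seats go to Teal, Gold, Green.
Amber receives 9.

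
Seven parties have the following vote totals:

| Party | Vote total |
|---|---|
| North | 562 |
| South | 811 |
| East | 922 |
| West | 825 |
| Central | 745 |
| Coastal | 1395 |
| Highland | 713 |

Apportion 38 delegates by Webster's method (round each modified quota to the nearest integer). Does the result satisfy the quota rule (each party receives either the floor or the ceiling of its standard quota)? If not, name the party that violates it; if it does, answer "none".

Standard quotas: North 3.575, South 5.160, East 5.866, West 5.249, Central 4.740, Coastal 8.875, Highland 4.536.
Webster allocation: North 4, South 5, East 6, West 5, Central 5, Coastal 9, Highland 4.
Every allocation lies between the lower and upper quota.

none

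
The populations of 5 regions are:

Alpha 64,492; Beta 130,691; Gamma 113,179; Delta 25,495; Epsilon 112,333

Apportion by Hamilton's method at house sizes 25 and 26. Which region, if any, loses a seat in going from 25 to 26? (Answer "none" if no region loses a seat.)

Delta

At 25 seats: Alpha 4, Beta 7, Gamma 6, Delta 2, Epsilon 6.
At 26 seats: Alpha 4, Beta 8, Gamma 7, Delta 1, Epsilon 6.
Delta drops from 2 to 1.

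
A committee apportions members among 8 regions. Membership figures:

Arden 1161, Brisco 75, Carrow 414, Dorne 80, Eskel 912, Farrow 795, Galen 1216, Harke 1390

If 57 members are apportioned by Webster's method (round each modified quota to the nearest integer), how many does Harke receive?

Standard divisor 6043/57 ≈ 106.018; standard quotas: Arden 10.951, Brisco 0.707, Carrow 3.905, Dorne 0.755, Eskel 8.602, Farrow 7.499, Galen 11.470, Harke 13.111.
Rounding to the nearest integer gives Arden 11, Brisco 1, Carrow 4, Dorne 1, Eskel 9, Farrow 7, Galen 11, Harke 13 — total 57, matching the house size, so no adjustment is needed.
Harke receives 13.

13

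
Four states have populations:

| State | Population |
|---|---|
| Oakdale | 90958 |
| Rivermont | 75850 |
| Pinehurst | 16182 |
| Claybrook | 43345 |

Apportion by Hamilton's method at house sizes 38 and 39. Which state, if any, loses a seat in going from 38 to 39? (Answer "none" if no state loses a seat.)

none

At 38 seats: Oakdale 15, Rivermont 13, Pinehurst 3, Claybrook 7.
At 39 seats: Oakdale 16, Rivermont 13, Pinehurst 3, Claybrook 7.
No state's allocation decreased.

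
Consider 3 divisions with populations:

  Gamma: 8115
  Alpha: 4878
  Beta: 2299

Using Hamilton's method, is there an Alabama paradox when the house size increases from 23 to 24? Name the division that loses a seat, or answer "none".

Beta

At 23 seats: Gamma 12, Alpha 7, Beta 4.
At 24 seats: Gamma 13, Alpha 8, Beta 3.
Beta drops from 4 to 3.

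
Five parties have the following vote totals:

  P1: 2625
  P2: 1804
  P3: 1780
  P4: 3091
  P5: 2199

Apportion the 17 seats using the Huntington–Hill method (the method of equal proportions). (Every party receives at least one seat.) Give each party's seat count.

With divisor 709: modified quotas P1 3.702, P2 2.544, P3 2.511, P4 4.360, P5 3.102.
Geometric-mean thresholds: P1 √(3·4)=3.464, P2 √(2·3)=2.449, P3 √(2·3)=2.449, P4 √(4·5)=4.472, P5 √(3·4)=3.464.
Each quota rounded against its threshold gives P1 4, P2 3, P3 3, P4 4, P5 3 (total 17).

P1 4, P2 3, P3 3, P4 4, P5 3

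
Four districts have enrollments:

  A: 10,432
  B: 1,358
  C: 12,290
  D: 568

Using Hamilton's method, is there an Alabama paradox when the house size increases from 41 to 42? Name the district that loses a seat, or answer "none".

none

At 41 seats: A 17, B 2, C 21, D 1.
At 42 seats: A 18, B 2, C 21, D 1.
No district's allocation decreased.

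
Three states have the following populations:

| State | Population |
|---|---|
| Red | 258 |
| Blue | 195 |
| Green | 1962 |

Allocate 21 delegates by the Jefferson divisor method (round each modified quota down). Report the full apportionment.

Red 2, Blue 1, Green 18

Standard divisor 2415/21 ≈ 115; standard quotas: Red 2.243, Blue 1.696, Green 17.061.
Rounding down gives 2, 1, 17 = 20 seats, so the divisor must be adjusted.
With modified divisor 106: modified quotas Red 2.434, Blue 1.840, Green 18.509.
Rounding down: Red 2, Blue 1, Green 18 (total 21).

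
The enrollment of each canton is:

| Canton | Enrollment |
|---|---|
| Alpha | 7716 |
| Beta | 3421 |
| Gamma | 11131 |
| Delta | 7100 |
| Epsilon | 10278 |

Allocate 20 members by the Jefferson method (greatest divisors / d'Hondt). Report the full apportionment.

Alpha 4; Beta 1; Gamma 6; Delta 4; Epsilon 5

Standard divisor 39646/20 ≈ 1982.3; standard quotas: Alpha 3.892, Beta 1.726, Gamma 5.615, Delta 3.582, Epsilon 5.185.
Rounding down gives 3, 1, 5, 3, 5 = 17 seats, so the divisor must be adjusted.
With modified divisor 1740: modified quotas Alpha 4.434, Beta 1.966, Gamma 6.397, Delta 4.080, Epsilon 5.907.
Rounding down: Alpha 4, Beta 1, Gamma 6, Delta 4, Epsilon 5 (total 20).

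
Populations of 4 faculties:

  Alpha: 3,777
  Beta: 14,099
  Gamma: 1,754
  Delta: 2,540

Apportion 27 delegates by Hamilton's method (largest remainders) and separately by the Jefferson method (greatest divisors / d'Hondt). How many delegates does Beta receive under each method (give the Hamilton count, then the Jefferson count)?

17 and 18

Hamilton: Alpha 5, Beta 17, Gamma 2, Delta 3.
Jefferson: Alpha 4, Beta 18, Gamma 2, Delta 3.
Beta gets 17 under Hamilton and 18 under Jefferson.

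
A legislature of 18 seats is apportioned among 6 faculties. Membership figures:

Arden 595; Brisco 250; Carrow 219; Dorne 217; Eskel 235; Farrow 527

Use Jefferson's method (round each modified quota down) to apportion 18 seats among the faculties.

Arden 5; Brisco 2; Carrow 2; Dorne 2; Eskel 2; Farrow 5

Standard divisor 2043/18 ≈ 113.5; standard quotas: Arden 5.242, Brisco 2.203, Carrow 1.930, Dorne 1.912, Eskel 2.070, Farrow 4.643.
Rounding down gives 5, 2, 1, 1, 2, 4 = 15 seats, so the divisor must be adjusted.
With modified divisor 100: modified quotas Arden 5.950, Brisco 2.500, Carrow 2.190, Dorne 2.170, Eskel 2.350, Farrow 5.270.
Rounding down: Arden 5, Brisco 2, Carrow 2, Dorne 2, Eskel 2, Farrow 5 (total 18).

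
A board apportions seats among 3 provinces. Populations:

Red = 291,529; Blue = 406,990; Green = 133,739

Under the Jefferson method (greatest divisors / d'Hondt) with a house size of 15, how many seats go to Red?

Standard divisor 832258/15 ≈ 55483.867; standard quotas: Red 5.254, Blue 7.335, Green 2.410.
Rounding down gives 5, 7, 2 = 14 seats, so the divisor must be adjusted.
With modified divisor 49700: modified quotas Red 5.866, Blue 8.189, Green 2.691.
Rounding down: Red 5, Blue 8, Green 2 (total 15).
Red receives 5.

5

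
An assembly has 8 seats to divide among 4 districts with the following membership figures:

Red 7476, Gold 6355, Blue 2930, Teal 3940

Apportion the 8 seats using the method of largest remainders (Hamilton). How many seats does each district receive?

Red 3, Gold 2, Blue 1, Teal 2

The standard divisor is 20701/8 ≈ 2587.625.
Standard quotas: Red 2.8891, Gold 2.4559, Blue 1.1323, Teal 1.5226.
Lower quotas: Red 2, Gold 2, Blue 1, Teal 1 (sum 6, leaving 2 seats).
Remainders in descending order: Red 0.8891, Teal 0.5226, Gold 0.4559, Blue 0.1323.
Largest remainders: Red, Teal receive the extra seats.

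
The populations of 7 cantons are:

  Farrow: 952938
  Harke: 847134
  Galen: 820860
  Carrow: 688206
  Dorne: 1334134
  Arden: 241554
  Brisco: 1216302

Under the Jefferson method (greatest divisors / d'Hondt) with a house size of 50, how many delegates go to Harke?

7

Standard divisor 6101128/50 ≈ 122022.56; standard quotas: Farrow 7.810, Harke 6.942, Galen 6.727, Carrow 5.640, Dorne 10.934, Arden 1.980, Brisco 9.968.
Rounding down gives 7, 6, 6, 5, 10, 1, 9 = 44 seats, so the divisor must be adjusted.
With modified divisor 116000: modified quotas Farrow 8.215, Harke 7.303, Galen 7.076, Carrow 5.933, Dorne 11.501, Arden 2.082, Brisco 10.485.
Rounding down: Farrow 8, Harke 7, Galen 7, Carrow 5, Dorne 11, Arden 2, Brisco 10 (total 50).
Harke receives 7.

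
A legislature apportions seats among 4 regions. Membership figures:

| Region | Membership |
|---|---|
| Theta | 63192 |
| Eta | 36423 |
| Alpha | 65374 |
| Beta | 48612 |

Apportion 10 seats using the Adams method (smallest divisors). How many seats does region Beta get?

2

Standard divisor 213601/10 ≈ 21360.1; standard quotas: Theta 2.958, Eta 1.705, Alpha 3.061, Beta 2.276.
Rounding up gives 3, 2, 4, 3 = 12 seats, so the divisor must be adjusted.
With modified divisor 28000: modified quotas Theta 2.257, Eta 1.301, Alpha 2.335, Beta 1.736.
Rounding up: Theta 3, Eta 2, Alpha 3, Beta 2 (total 10).
Beta receives 2.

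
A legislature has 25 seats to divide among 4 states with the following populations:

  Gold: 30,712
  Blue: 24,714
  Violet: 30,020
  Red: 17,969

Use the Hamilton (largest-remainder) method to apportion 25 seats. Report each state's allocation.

Gold 8, Blue 6, Violet 7, Red 4

Total 103415; standard divisor 103415/25 ≈ 4136.6.
Standard quotas: Gold 7.4245, Blue 5.9745, Violet 7.2572, Red 4.3439.
Lower quotas: Gold 7, Blue 5, Violet 7, Red 4 (sum 23, leaving 2 seats).
Remainders in descending order: Blue 0.9745, Gold 0.4245, Red 0.3439, Violet 0.2572.
The surplus seats go to Blue, Gold.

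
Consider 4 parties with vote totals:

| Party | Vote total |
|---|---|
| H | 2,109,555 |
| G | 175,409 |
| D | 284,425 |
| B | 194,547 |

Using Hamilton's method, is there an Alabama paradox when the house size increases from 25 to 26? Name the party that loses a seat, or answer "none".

G

At 25 seats: H 19, G 2, D 2, B 2.
At 26 seats: H 20, G 1, D 3, B 2.
G drops from 2 to 1.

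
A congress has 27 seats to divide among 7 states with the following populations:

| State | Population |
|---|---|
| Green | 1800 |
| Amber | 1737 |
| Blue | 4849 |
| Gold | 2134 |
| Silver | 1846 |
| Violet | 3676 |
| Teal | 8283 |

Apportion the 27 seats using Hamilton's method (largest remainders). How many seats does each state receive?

Total 24325; standard divisor 24325/27 ≈ 900.926.
Standard quotas: Green 1.9979, Amber 1.9280, Blue 5.3822, Gold 2.3687, Silver 2.0490, Violet 4.0802, Teal 9.1939.
Lower quotas: Green 1, Amber 1, Blue 5, Gold 2, Silver 2, Violet 4, Teal 9 (sum 24, leaving 3 seats).
Remainders in descending order: Green 0.9979, Amber 0.9280, Blue 0.3822, Gold 0.3687, Teal 0.1939, Violet 0.0802, Silver 0.0490.
Largest remainders: Green, Amber, Blue receive the extra seats.

Green 2, Amber 2, Blue 6, Gold 2, Silver 2, Violet 4, Teal 9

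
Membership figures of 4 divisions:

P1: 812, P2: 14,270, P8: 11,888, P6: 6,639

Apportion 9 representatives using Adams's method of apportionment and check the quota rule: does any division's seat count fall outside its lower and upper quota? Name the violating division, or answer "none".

Standard quotas: P1 0.217, P2 3.821, P8 3.183, P6 1.778.
Adams allocation: P1 1, P2 3, P8 3, P6 2.
Every allocation lies between the lower and upper quota.

none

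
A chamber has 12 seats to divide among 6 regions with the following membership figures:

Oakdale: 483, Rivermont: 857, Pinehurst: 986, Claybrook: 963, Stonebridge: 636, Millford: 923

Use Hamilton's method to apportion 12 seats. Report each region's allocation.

Oakdale 1, Rivermont 2, Pinehurst 3, Claybrook 2, Stonebridge 2, Millford 2

Total 4848; standard divisor 4848/12 = 404.
Standard quotas: Oakdale 1.196, Rivermont 2.121, Pinehurst 2.441, Claybrook 2.384, Stonebridge 1.574, Millford 2.285.
Lower quotas: Oakdale 1, Rivermont 2, Pinehurst 2, Claybrook 2, Stonebridge 1, Millford 2 (sum 10, leaving 2 seats).
Remainders in descending order: Stonebridge 0.574, Pinehurst 0.441, Claybrook 0.384, Millford 0.285, Oakdale 0.196, Rivermont 0.121.
Largest remainders: Stonebridge, Pinehurst receive the extra seats.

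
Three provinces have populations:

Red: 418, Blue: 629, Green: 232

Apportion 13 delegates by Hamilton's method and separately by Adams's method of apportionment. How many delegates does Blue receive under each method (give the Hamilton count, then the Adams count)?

Hamilton: Red 4, Blue 7, Green 2.
Adams: Red 4, Blue 6, Green 3.
Blue gets 7 under Hamilton and 6 under Adams.

7 and 6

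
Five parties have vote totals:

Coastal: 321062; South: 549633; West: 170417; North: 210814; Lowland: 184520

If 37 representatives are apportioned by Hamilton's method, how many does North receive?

The standard divisor is 1436446/37 ≈ 38822.865.
Standard quotas: Coastal 8.2699, South 14.1575, West 4.3896, North 5.4302, Lowland 4.7529.
Lower quotas: Coastal 8, South 14, West 4, North 5, Lowland 4 (sum 35, leaving 2 seats).
Remainders in descending order: Lowland 0.7529, North 0.4302, West 0.3896, Coastal 0.2699, South 0.1575.
The surplus seats go to Lowland, North.
North receives 6.

6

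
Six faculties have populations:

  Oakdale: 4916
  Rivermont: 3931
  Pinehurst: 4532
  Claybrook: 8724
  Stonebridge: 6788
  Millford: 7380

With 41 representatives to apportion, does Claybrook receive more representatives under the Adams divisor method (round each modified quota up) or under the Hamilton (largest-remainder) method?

Hamilton

Adams: Oakdale 6, Rivermont 5, Pinehurst 5, Claybrook 9, Stonebridge 8, Millford 8.
Hamilton: Oakdale 6, Rivermont 4, Pinehurst 5, Claybrook 10, Stonebridge 8, Millford 8.
Claybrook gets 9 under Adams and 10 under Hamilton.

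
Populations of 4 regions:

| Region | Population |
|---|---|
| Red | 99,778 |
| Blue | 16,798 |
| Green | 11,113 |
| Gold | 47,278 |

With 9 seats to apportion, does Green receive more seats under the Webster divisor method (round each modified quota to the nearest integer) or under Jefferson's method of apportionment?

Webster: Red 5, Blue 1, Green 1, Gold 2.
Jefferson: Red 6, Blue 1, Green 0, Gold 2.
Green gets 1 under Webster and 0 under Jefferson.

Webster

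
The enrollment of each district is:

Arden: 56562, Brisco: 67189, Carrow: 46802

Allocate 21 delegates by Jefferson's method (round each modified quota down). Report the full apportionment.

Standard divisor 170553/21 ≈ 8121.571; standard quotas: Arden 6.964, Brisco 8.273, Carrow 5.763.
Rounding down gives 6, 8, 5 = 19 seats, so the divisor must be adjusted.
With modified divisor 7600: modified quotas Arden 7.442, Brisco 8.841, Carrow 6.158.
Rounding down: Arden 7, Brisco 8, Carrow 6 (total 21).

Arden 7, Brisco 8, Carrow 6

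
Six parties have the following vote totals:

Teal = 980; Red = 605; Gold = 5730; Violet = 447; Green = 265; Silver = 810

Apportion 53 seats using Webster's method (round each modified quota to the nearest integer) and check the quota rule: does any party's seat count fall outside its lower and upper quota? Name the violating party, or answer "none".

Standard quotas: Teal 5.878, Red 3.628, Gold 34.366, Violet 2.681, Green 1.589, Silver 4.858.
Webster allocation: Teal 6, Red 4, Gold 33, Violet 3, Green 2, Silver 5.
Gold has quota 34.366 (lower 34, upper 35) but receives 33 — outside the quota interval.

Gold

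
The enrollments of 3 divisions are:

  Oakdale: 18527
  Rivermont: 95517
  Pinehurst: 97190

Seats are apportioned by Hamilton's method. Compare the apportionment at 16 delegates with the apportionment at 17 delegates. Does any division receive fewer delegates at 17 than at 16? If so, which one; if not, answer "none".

At 16 seats: Oakdale 2, Rivermont 7, Pinehurst 7.
At 17 seats: Oakdale 1, Rivermont 8, Pinehurst 8.
Oakdale drops from 2 to 1.

Oakdale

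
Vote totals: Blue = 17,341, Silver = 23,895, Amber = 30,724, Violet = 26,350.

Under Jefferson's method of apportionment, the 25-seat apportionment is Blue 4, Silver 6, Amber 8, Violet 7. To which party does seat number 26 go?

Blue

Priority for the next seat is population ÷ (current seats + 1).
Priorities: Blue 3468.200, Silver 3413.571, Amber 3413.778, Violet 3293.750.
Highest priority: Blue.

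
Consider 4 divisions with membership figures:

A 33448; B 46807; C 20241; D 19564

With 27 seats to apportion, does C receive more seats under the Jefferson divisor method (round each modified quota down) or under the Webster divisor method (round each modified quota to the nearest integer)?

Webster

Jefferson: A 8, B 11, C 4, D 4.
Webster: A 8, B 10, C 5, D 4.
C gets 4 under Jefferson and 5 under Webster.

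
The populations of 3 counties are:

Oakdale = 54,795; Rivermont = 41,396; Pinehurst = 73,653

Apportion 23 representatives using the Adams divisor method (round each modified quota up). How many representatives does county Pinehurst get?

10

Standard divisor 169844/23 ≈ 7384.522; standard quotas: Oakdale 7.420, Rivermont 5.606, Pinehurst 9.974.
Rounding up gives 8, 6, 10 = 24 seats, so the divisor must be adjusted.
With modified divisor 8000: modified quotas Oakdale 6.849, Rivermont 5.175, Pinehurst 9.207.
Rounding up: Oakdale 7, Rivermont 6, Pinehurst 10 (total 23).
Pinehurst receives 10.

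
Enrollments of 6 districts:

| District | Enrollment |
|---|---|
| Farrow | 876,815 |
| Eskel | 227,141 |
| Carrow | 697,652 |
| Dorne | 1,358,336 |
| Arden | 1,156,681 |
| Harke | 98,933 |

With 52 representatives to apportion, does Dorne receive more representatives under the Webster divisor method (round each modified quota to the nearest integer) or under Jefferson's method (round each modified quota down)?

Webster: Farrow 10, Eskel 3, Carrow 8, Dorne 16, Arden 14, Harke 1.
Jefferson: Farrow 10, Eskel 2, Carrow 8, Dorne 17, Arden 14, Harke 1.
Dorne gets 16 under Webster and 17 under Jefferson.

Jefferson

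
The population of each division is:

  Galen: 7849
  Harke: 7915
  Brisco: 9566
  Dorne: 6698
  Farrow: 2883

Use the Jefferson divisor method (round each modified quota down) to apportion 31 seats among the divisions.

Standard divisor 34911/31 ≈ 1126.161; standard quotas: Galen 6.970, Harke 7.028, Brisco 8.494, Dorne 5.948, Farrow 2.560.
Rounding down gives 6, 7, 8, 5, 2 = 28 seats, so the divisor must be adjusted.
With modified divisor 1000: modified quotas Galen 7.849, Harke 7.915, Brisco 9.566, Dorne 6.698, Farrow 2.883.
Rounding down: Galen 7, Harke 7, Brisco 9, Dorne 6, Farrow 2 (total 31).

Galen: 7, Harke: 7, Brisco: 9, Dorne: 6, Farrow: 2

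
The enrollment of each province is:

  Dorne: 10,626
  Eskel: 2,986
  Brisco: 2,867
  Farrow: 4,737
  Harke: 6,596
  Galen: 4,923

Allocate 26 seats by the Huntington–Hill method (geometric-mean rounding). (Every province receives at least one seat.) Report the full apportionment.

Dorne=9, Eskel=2, Brisco=2, Farrow=4, Harke=5, Galen=4

With divisor 1236: modified quotas Dorne 8.597, Eskel 2.416, Brisco 2.320, Farrow 3.833, Harke 5.337, Galen 3.983.
Geometric-mean thresholds: Dorne √(8·9)=8.485, Eskel √(2·3)=2.449, Brisco √(2·3)=2.449, Farrow √(3·4)=3.464, Harke √(5·6)=5.477, Galen √(3·4)=3.464.
Each quota rounded against its threshold gives Dorne 9, Eskel 2, Brisco 2, Farrow 4, Harke 5, Galen 4 (total 26).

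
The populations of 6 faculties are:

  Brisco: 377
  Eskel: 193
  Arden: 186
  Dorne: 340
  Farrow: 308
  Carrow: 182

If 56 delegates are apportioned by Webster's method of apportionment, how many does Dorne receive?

12

Standard divisor 1586/56 ≈ 28.321; standard quotas: Brisco 13.311, Eskel 6.815, Arden 6.567, Dorne 12.005, Farrow 10.875, Carrow 6.426.
Rounding to the nearest integer gives Brisco 13, Eskel 7, Arden 7, Dorne 12, Farrow 11, Carrow 6 — total 56, matching the house size, so no adjustment is needed.
Dorne receives 12.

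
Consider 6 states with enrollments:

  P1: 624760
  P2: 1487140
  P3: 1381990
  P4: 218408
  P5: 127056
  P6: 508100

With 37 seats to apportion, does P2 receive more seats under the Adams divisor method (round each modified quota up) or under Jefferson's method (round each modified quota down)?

Jefferson

Adams: P1 5, P2 12, P3 11, P4 2, P5 2, P6 5.
Jefferson: P1 5, P2 13, P3 12, P4 2, P5 1, P6 4.
P2 gets 12 under Adams and 13 under Jefferson.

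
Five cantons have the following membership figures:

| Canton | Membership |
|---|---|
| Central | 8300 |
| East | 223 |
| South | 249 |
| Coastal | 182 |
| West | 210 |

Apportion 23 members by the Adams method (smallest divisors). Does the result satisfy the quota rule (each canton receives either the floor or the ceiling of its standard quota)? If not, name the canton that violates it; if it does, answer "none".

Central

Standard quotas: Central 20.832, East 0.560, South 0.625, Coastal 0.457, West 0.527.
Adams allocation: Central 19, East 1, South 1, Coastal 1, West 1.
Central has quota 20.832 (lower 20, upper 21) but receives 19 — outside the quota interval.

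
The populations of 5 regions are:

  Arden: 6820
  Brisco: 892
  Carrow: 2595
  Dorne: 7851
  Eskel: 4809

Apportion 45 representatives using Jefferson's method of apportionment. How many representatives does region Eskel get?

9

Standard divisor 22967/45 ≈ 510.378; standard quotas: Arden 13.363, Brisco 1.748, Carrow 5.084, Dorne 15.383, Eskel 9.422.
Rounding down gives 13, 1, 5, 15, 9 = 43 seats, so the divisor must be adjusted.
With modified divisor 484: modified quotas Arden 14.091, Brisco 1.843, Carrow 5.362, Dorne 16.221, Eskel 9.936.
Rounding down: Arden 14, Brisco 1, Carrow 5, Dorne 16, Eskel 9 (total 45).
Eskel receives 9.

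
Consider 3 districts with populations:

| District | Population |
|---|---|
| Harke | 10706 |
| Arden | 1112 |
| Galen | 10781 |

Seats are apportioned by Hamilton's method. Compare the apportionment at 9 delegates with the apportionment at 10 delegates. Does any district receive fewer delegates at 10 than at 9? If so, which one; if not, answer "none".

Arden

At 9 seats: Harke 4, Arden 1, Galen 4.
At 10 seats: Harke 5, Arden 0, Galen 5.
Arden drops from 1 to 0.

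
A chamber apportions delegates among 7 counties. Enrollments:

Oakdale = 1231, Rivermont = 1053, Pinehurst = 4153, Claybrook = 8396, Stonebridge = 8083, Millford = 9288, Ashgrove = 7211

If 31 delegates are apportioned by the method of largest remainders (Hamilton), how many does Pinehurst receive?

Standard divisor: 39415 ÷ 31 ≈ 1271.452.
Standard quotas: Oakdale 0.9682, Rivermont 0.8282, Pinehurst 3.2663, Claybrook 6.6035, Stonebridge 6.3573, Millford 7.3050, Ashgrove 5.6715.
Lower quotas: Oakdale 0, Rivermont 0, Pinehurst 3, Claybrook 6, Stonebridge 6, Millford 7, Ashgrove 5 (sum 27, leaving 4 seats).
Remainders in descending order: Oakdale 0.9682, Rivermont 0.8282, Ashgrove 0.6715, Claybrook 0.6035, Stonebridge 0.3573, Millford 0.3050, Pinehurst 0.2663.
Largest remainders: Oakdale, Rivermont, Ashgrove, Claybrook receive the extra seats.
Pinehurst receives 3.

3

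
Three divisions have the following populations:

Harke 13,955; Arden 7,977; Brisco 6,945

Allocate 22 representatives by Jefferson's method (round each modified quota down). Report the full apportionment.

Standard divisor 28877/22 ≈ 1312.591; standard quotas: Harke 10.632, Arden 6.077, Brisco 5.291.
Rounding down gives 10, 6, 5 = 21 seats, so the divisor must be adjusted.
With modified divisor 1200: modified quotas Harke 11.629, Arden 6.647, Brisco 5.787.
Rounding down: Harke 11, Arden 6, Brisco 5 (total 22).

Harke 11, Arden 6, Brisco 5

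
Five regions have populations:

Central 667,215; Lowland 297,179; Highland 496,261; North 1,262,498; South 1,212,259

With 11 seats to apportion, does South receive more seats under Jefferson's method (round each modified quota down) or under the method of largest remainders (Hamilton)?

Jefferson

Jefferson: Central 2, Lowland 0, Highland 1, North 4, South 4.
Hamilton: Central 2, Lowland 1, Highland 1, North 4, South 3.
South gets 4 under Jefferson and 3 under Hamilton.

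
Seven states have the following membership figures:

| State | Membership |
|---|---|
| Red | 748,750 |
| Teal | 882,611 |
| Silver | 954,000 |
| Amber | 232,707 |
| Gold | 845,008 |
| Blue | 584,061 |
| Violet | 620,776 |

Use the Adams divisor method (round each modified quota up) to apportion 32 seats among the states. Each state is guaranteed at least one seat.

Standard divisor 4867913/32 ≈ 152122.281; standard quotas: Red 4.922, Teal 5.802, Silver 6.271, Amber 1.530, Gold 5.555, Blue 3.839, Violet 4.081.
Rounding up gives 5, 6, 7, 2, 6, 4, 5 = 35 seats, so the divisor must be adjusted.
With modified divisor 172800: modified quotas Red 4.333, Teal 5.108, Silver 5.521, Amber 1.347, Gold 4.890, Blue 3.380, Violet 3.592.
Rounding up: Red 5, Teal 6, Silver 6, Amber 2, Gold 5, Blue 4, Violet 4 (total 32).

Red: 5, Teal: 6, Silver: 6, Amber: 2, Gold: 5, Blue: 4, Violet: 4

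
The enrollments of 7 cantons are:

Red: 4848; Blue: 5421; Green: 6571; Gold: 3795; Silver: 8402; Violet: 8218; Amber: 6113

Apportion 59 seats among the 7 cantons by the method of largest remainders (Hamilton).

Standard divisor: 43368 ÷ 59 ≈ 735.051.
Standard quotas: Red 6.5955, Blue 7.3750, Green 8.9395, Gold 5.1629, Silver 11.4305, Violet 11.1802, Amber 8.3164.
Lower quotas: Red 6, Blue 7, Green 8, Gold 5, Silver 11, Violet 11, Amber 8 (sum 56, leaving 3 seats).
Remainders in descending order: Green 0.9395, Red 0.5955, Silver 0.4305, Blue 0.3750, Amber 0.3164, Violet 0.1802, Gold 0.1629.
The surplus seats go to Green, Red, Silver.

Red 7, Blue 7, Green 9, Gold 5, Silver 12, Violet 11, Amber 8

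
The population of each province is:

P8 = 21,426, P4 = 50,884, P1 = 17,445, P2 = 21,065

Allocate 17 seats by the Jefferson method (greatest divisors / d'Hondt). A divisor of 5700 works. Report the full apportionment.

P8 3; P4 8; P1 3; P2 3

With modified divisor 5700: modified quotas P8 3.759, P4 8.927, P1 3.061, P2 3.696.
Rounding down: P8 3, P4 8, P1 3, P2 3 (total 17).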